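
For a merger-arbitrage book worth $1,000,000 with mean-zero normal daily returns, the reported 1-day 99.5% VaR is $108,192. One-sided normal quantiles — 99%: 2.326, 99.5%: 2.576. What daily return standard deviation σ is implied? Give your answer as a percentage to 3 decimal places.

VaR as a fraction: $108,192 / $1,000,000 = 10.819%.
σ = VaR / z = 10.819% / 2.576 = 4.200%.

4.200%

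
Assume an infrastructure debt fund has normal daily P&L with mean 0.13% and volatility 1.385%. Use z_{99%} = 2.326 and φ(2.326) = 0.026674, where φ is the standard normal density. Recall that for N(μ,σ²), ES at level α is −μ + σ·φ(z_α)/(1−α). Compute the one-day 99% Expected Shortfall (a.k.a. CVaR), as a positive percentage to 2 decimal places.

Tail multiplier: φ(z)/(1−α) = 0.026674 / 0.01 = 2.667.
ES = −(0.13%) + 1.385% × 2.667 = 3.564%.

3.56%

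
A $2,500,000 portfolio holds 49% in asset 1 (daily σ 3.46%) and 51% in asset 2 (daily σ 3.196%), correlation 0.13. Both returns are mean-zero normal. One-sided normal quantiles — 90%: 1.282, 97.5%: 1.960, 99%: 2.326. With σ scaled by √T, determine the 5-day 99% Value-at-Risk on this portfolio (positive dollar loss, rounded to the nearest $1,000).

σ_p = √(0.49²·3.46² + 0.51²·3.196² + 2·0.13·0.49·0.51·3.46·3.196) = 2.500%.
σ_{5d} = 2.500% × √5 = 5.590%.
VaR = 2.326 × 5.590% = 13.002%; on $2,500,000 that is $325,050.

$325,000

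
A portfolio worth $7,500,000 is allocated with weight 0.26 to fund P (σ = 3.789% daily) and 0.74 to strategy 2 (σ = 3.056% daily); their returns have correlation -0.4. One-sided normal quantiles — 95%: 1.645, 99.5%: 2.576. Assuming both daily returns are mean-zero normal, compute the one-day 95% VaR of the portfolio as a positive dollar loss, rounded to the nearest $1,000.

$256,000

σ_p² = 0.26²·3.789² + 0.74²·3.056² + 2·-0.4·0.26·0.74·3.789·3.056 = 4.3023 (%²).
σ_p = √4.3023 = 2.074%.
VaR = 1.645 × 2.074% = 3.412%; on $7,500,000 that is $255,900.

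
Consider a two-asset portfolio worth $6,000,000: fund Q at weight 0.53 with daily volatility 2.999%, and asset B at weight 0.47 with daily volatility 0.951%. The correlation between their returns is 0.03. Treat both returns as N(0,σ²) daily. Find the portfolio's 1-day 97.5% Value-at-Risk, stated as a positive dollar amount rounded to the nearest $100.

σ_p² = 0.53²·2.999² + 0.47²·0.951² + 2·0.03·0.53·0.47·2.999·0.951 = 2.7688 (%²).
σ_p = √2.7688 = 1.664%.
At 97.5%, z = 1.960.
VaR = 1.960 × 1.664% = 3.261%; on $6,000,000 that is $195,660.

$195,700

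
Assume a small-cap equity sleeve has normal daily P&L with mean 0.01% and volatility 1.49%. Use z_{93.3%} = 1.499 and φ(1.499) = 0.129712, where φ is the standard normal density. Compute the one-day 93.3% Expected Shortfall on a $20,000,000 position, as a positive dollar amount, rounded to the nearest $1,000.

$575,000

Tail multiplier: φ(z)/(1−α) = 0.129712 / 0.067 = 1.936.
ES = −(0.01%) + 1.49% × 1.936 = 2.875%.
On $20,000,000: 0.02875 × $20,000,000 = $575,000.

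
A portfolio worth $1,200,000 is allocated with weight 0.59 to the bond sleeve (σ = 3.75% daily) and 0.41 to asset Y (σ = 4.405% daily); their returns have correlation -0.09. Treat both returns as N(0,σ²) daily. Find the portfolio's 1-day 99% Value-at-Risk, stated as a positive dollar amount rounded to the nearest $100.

$76,100

σ_p² = 0.59²·3.75² + 0.41²·4.405² + 2·-0.09·0.59·0.41·3.75·4.405 = 7.4377 (%²).
σ_p = √7.4377 = 2.727%.
At 99%, z = 2.326.
VaR = 2.326 × 2.727% = 6.343%; on $1,200,000 that is $76,116.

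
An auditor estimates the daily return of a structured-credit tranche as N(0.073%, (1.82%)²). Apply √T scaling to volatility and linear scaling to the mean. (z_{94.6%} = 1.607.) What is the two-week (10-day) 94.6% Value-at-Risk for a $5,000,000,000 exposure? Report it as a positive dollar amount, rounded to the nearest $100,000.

$425,900,000

σ_{10d} = 1.82% × √10 = 5.755%; μ_{10d} = 10 × 0.073% = 0.730%.
VaR = −(0.730%) + 1.607 × 5.755% = 8.518%.
On $5,000,000,000: 0.08518 × $5,000,000,000 = $425,900,000.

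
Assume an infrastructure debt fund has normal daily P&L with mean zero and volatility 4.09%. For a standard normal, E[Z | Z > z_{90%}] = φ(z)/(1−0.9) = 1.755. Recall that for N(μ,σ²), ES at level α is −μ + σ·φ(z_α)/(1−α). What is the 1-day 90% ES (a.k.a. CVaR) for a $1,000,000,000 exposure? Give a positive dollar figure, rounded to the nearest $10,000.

ES = 4.09% × 1.755 = 7.178%.
On $1,000,000,000: 0.07178 × $1,000,000,000 = $71,780,000.

$71,780,000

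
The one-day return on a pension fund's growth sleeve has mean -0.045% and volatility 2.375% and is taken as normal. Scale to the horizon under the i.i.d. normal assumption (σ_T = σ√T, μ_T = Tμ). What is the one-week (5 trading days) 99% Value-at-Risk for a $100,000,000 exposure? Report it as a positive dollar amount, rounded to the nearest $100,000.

At 99%, z = 2.326.
σ_{5d} = 2.375% × √5 = 5.311%; μ_{5d} = 5 × -0.045% = -0.225%.
VaR = −(-0.225%) + 2.326 × 5.311% = 12.578%.
On $100,000,000: 0.12578 × $100,000,000 = $12,578,000.

$12,600,000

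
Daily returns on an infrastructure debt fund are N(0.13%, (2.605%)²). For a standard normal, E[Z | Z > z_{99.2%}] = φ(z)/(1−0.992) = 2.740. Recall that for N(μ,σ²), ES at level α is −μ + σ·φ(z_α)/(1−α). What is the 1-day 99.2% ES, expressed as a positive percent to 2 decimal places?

7.01%

ES = −(0.13%) + 2.605% × 2.740 = 7.008%.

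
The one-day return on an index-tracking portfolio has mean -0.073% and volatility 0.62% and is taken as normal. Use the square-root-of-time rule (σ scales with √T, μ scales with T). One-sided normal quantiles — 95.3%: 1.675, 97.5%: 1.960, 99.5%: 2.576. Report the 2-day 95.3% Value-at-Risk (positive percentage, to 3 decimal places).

σ_{2d} = 0.62% × √2 = 0.877%; μ_{2d} = 2 × -0.073% = -0.146%.
VaR = −(-0.146%) + 1.675 × 0.877% = 1.615%.

1.615%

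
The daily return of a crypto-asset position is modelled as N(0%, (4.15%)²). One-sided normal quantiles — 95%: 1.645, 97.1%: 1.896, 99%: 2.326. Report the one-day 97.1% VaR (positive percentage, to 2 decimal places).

7.87%

VaR = z·σ = 1.896 × 4.15% = 7.868%.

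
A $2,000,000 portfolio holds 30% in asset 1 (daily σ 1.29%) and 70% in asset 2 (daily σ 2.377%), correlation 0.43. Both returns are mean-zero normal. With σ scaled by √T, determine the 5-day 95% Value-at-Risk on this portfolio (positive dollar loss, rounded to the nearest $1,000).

$137,000

σ_p = √(0.3²·1.29² + 0.7²·2.377² + 2·0.43·0.3·0.7·1.29·2.377) = 1.863%.
σ_{5d} = 1.863% × √5 = 4.166%.
z(95%) = 1.645.
VaR = 1.645 × 4.166% = 6.853%; on $2,000,000 that is $137,060.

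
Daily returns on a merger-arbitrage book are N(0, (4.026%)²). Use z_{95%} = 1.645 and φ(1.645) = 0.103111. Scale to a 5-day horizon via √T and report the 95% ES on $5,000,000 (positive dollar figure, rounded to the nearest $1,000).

$928,000

σ_{5d} = 4.026% × √5 = 9.002%.
ES multiplier = φ(z)/(1−α) = 0.103111/0.05 = 2.062.
ES = 9.002% × 2.062 = 18.562%; on $5,000,000: $928,100.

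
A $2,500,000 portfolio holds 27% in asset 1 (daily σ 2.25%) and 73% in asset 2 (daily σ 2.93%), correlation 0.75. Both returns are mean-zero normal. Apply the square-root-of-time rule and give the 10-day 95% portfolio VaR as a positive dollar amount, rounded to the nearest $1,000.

$341,000

σ_p = √(0.27²·2.25² + 0.73²·2.93² + 2·0.75·0.27·0.73·2.25·2.93) = 2.625%.
σ_{10d} = 2.625% × √10 = 8.301%.
z(95%) = 1.645.
VaR = 1.645 × 8.301% = 13.655%; on $2,500,000 that is $341,375.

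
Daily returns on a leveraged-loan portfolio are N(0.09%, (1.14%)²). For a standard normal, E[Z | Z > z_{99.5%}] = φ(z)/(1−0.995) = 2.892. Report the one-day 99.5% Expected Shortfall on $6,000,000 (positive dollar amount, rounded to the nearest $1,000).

$192,000

ES = −(0.09%) + 1.14% × 2.892 = 3.207%.
On $6,000,000: 0.03207 × $6,000,000 = $192,420.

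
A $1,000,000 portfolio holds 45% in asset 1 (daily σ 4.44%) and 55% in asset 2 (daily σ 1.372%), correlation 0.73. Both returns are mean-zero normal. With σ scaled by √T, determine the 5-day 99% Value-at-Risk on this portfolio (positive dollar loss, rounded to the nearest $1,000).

$135,000

σ_p = √(0.45²·4.44² + 0.55²·1.372² + 2·0.73·0.45·0.55·4.44·1.372) = 2.601%.
σ_{5d} = 2.601% × √5 = 5.816%.
z(99%) = 2.326.
VaR = 2.326 × 5.816% = 13.528%; on $1,000,000 that is $135,280.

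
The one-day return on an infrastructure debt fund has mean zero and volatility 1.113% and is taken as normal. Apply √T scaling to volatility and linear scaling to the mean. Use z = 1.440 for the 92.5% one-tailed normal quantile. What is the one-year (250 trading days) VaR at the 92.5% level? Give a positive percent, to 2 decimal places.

25.34%

σ_{250d} = 1.113% × √250 = 17.598%.
VaR = 1.440 × 17.598% = 25.341%.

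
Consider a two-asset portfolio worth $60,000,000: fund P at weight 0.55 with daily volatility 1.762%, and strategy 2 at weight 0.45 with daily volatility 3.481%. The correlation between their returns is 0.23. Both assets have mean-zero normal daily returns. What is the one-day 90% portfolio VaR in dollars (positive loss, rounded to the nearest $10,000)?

σ_p² = 0.55²·1.762² + 0.45²·3.481² + 2·0.23·0.55·0.45·1.762·3.481 = 4.0912 (%²).
σ_p = √4.0912 = 2.023%.
At 90%, z = 1.282.
VaR = 1.282 × 2.023% = 2.593%; on $60,000,000 that is $1,555,800.

$1,560,000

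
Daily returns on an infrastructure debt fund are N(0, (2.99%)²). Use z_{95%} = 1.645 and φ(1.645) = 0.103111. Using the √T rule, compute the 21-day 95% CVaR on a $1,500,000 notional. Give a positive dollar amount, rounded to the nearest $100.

σ_{21d} = 2.99% × √21 = 13.702%.
ES multiplier = φ(z)/(1−α) = 0.103111/0.05 = 2.062.
ES = 13.702% × 2.062 = 28.254%; on $1,500,000: $423,810.

$423,800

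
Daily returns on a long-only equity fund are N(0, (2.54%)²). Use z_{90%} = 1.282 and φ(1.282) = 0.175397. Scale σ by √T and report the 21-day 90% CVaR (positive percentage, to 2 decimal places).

20.42%

σ_{21d} = 2.54% × √21 = 11.640%.
ES multiplier = φ(z)/(1−α) = 0.175397/0.1 = 1.754.
ES = 11.640% × 1.754 = 20.417%.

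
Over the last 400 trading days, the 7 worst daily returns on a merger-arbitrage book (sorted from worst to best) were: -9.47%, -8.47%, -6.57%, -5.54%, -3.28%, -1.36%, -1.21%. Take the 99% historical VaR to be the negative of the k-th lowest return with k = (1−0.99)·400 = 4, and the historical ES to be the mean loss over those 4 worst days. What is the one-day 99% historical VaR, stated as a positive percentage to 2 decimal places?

k = 4; the 4th lowest return is -5.54%, so VaR = 5.54%.

5.54%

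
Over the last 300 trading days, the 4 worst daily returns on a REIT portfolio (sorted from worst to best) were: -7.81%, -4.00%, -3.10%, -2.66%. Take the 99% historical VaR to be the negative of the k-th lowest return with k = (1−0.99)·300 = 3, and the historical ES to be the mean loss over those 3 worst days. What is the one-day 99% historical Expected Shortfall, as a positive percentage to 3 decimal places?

4.970%

The 3 worst returns sum to -14.91%.
ES = −(-14.91%) / 3 = 4.97% ≈ 4.970%.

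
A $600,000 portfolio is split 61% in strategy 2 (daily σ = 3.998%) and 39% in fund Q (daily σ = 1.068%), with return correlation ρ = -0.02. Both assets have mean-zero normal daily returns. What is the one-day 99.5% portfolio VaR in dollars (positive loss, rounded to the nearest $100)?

σ_p² = 0.61²·3.998² + 0.39²·1.068² + 2·-0.02·0.61·0.39·3.998·1.068 = 6.0805 (%²).
σ_p = √6.0805 = 2.466%.
At 99.5%, z = 2.576.
VaR = 2.576 × 2.466% = 6.352%; on $600,000 that is $38,112.

$38,100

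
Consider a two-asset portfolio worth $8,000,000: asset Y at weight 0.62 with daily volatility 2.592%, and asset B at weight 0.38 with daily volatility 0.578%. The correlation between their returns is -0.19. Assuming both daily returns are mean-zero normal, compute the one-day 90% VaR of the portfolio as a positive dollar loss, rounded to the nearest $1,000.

$162,000

σ_p² = 0.62²·2.592² + 0.38²·0.578² + 2·-0.19·0.62·0.38·2.592·0.578 = 2.4967 (%²).
σ_p = √2.4967 = 1.580%.
At 90%, z = 1.282.
VaR = 1.282 × 1.580% = 2.026%; on $8,000,000 that is $162,080.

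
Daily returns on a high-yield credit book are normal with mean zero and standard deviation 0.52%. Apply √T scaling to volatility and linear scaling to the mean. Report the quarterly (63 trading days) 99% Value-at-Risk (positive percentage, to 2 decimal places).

9.60%

At 99%, z = 2.326.
σ_{63d} = 0.52% × √63 = 4.127%.
VaR = 2.326 × 4.127% = 9.599%.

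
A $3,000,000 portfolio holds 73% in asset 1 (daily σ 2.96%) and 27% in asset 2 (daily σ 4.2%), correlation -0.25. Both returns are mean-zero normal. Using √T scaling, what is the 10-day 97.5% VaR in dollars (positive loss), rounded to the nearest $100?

$404,400

σ_p = √(0.73²·2.96² + 0.27²·4.2² + 2·-0.25·0.73·0.27·2.96·4.2) = 2.175%.
σ_{10d} = 2.175% × √10 = 6.878%.
z(97.5%) = 1.960.
VaR = 1.960 × 6.878% = 13.481%; on $3,000,000 that is $404,430.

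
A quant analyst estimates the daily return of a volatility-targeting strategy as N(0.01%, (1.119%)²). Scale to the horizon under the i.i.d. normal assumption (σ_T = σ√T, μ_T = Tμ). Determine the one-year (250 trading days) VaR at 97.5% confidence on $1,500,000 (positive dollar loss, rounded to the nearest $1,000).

At 97.5%, z = 1.960.
σ_{250d} = 1.119% × √250 = 17.693%; μ_{250d} = 250 × 0.01% = 2.500%.
VaR = −(2.500%) + 1.960 × 17.693% = 32.178%.
On $1,500,000: 0.32178 × $1,500,000 = $482,670.

$483,000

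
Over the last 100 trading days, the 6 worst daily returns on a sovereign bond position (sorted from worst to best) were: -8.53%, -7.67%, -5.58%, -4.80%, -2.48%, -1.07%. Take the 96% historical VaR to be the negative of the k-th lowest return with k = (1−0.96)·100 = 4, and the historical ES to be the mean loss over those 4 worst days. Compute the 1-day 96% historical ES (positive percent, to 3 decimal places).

The 4 worst returns sum to -26.58%.
ES = −(-26.58%) / 4 = 6.645%.

6.645%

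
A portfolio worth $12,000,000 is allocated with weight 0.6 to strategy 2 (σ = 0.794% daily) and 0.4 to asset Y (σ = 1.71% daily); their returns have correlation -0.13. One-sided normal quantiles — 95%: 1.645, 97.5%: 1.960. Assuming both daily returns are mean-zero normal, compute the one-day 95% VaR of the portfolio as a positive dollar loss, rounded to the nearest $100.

σ_p² = 0.6²·0.794² + 0.4²·1.71² + 2·-0.13·0.6·0.4·0.794·1.71 = 0.6101 (%²).
σ_p = √0.6101 = 0.781%.
VaR = 1.645 × 0.781% = 1.285%; on $12,000,000 that is $154,200.

$154,200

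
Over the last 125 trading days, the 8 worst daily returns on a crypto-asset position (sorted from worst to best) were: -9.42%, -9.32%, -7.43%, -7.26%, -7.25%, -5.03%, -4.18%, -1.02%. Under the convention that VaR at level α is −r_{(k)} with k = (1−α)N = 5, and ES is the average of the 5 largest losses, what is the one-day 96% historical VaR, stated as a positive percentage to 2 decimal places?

7.25%

k = 5; the 5th lowest return is -7.25%, so VaR = 7.25%.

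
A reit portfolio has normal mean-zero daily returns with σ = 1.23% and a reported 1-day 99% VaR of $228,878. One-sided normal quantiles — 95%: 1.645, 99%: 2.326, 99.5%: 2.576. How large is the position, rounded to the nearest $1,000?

VaR as a fraction of value: z·σ = 2.326 × 1.23% = 2.86098%.
Position = $228,878 / 0.0286098 = $7,999,986.

$8,000,000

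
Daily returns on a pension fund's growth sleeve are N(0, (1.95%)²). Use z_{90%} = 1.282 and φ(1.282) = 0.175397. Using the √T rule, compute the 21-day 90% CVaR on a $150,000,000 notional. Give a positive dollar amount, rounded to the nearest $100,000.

σ_{21d} = 1.95% × √21 = 8.936%.
ES multiplier = φ(z)/(1−α) = 0.175397/0.1 = 1.754.
ES = 8.936% × 1.754 = 15.674%; on $150,000,000: $23,511,000.

$23,500,000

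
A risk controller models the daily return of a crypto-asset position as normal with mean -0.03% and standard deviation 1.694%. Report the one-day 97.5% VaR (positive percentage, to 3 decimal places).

3.350%

At 97.5% one-sided, z = 1.960.
VaR = −μ + z·σ = −(-0.03%) + 1.960 × 1.694% = 3.350%.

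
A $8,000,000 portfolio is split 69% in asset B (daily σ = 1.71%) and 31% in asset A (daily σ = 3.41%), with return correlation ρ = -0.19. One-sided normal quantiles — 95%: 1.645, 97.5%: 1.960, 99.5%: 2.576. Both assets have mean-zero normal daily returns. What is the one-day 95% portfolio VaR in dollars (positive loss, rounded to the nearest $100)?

σ_p² = 0.69²·1.71² + 0.31²·3.41² + 2·-0.19·0.69·0.31·1.71·3.41 = 2.0357 (%²).
σ_p = √2.0357 = 1.427%.
VaR = 1.645 × 1.427% = 2.347%; on $8,000,000 that is $187,760.

$187,800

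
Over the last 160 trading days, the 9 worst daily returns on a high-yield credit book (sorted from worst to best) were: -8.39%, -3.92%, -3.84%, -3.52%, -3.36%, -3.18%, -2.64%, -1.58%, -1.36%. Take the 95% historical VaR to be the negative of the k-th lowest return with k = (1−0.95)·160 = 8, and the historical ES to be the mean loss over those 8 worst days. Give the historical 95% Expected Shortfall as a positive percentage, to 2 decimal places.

The 8 worst returns sum to -30.43%.
ES = −(-30.43%) / 8 = 3.80375% ≈ 3.80%.

3.80%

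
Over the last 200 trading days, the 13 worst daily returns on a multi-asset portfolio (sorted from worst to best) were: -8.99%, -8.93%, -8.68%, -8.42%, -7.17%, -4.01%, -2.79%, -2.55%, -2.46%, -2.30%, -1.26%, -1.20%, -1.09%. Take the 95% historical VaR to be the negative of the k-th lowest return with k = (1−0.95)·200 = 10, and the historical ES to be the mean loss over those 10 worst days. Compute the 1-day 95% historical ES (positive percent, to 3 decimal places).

5.630%

The 10 worst returns sum to -56.30%.
ES = −(-56.30%) / 10 = 5.63% ≈ 5.630%.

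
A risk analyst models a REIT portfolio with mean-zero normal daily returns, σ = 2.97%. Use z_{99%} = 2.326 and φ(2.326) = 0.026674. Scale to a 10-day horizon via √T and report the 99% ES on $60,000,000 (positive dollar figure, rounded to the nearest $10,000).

$15,030,000

σ_{10d} = 2.97% × √10 = 9.392%.
ES multiplier = φ(z)/(1−α) = 0.026674/0.01 = 2.667.
ES = 9.392% × 2.667 = 25.048%; on $60,000,000: $15,028,800.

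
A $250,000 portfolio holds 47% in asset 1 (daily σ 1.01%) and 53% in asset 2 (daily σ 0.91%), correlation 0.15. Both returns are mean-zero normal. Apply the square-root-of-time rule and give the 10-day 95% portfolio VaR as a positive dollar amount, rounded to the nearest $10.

σ_p = √(0.47²·1.01² + 0.53²·0.91² + 2·0.15·0.47·0.53·1.01·0.91) = 0.726%.
σ_{10d} = 0.726% × √10 = 2.296%.
z(95%) = 1.645.
VaR = 1.645 × 2.296% = 3.777%; on $250,000 that is $9,442.

$9,440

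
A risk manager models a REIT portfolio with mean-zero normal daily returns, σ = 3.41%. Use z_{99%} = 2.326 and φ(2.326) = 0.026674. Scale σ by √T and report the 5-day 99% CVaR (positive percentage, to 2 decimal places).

20.34%

σ_{5d} = 3.41% × √5 = 7.625%.
ES multiplier = φ(z)/(1−α) = 0.026674/0.01 = 2.667.
ES = 7.625% × 2.667 = 20.336%.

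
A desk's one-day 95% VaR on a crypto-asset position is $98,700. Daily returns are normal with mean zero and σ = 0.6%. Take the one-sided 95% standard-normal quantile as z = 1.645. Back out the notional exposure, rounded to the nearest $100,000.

VaR as a fraction of value: z·σ = 1.645 × 0.6% = 0.987%.
Position = $98,700 / 0.00987 = $10,000,000.

$10,000,000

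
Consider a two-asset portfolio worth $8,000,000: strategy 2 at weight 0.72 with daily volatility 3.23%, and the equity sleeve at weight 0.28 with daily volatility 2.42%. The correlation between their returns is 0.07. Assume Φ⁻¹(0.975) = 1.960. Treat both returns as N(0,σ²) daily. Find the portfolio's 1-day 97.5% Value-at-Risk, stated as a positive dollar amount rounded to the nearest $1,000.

$387,000

σ_p² = 0.72²·3.23² + 0.28²·2.42² + 2·0.07·0.72·0.28·3.23·2.42 = 6.0882 (%²).
σ_p = √6.0882 = 2.467%.
VaR = 1.960 × 2.467% = 4.835%; on $8,000,000 that is $386,800.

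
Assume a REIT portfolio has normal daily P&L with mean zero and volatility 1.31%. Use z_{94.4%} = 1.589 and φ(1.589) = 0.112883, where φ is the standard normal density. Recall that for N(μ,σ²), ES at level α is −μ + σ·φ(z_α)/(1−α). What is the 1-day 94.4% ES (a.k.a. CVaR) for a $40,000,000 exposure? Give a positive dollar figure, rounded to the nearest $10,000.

Tail multiplier: φ(z)/(1−α) = 0.112883 / 0.056 = 2.016.
ES = 1.31% × 2.016 = 2.641%.
On $40,000,000: 0.02641 × $40,000,000 = $1,056,400.

$1,060,000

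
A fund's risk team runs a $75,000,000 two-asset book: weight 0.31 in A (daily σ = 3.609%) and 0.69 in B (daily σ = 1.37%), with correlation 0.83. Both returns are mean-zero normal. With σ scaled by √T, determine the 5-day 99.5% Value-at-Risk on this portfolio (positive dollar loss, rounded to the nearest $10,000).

σ_p = √(0.31²·3.609² + 0.69²·1.37² + 2·0.83·0.31·0.69·3.609·1.37) = 1.975%.
σ_{5d} = 1.975% × √5 = 4.416%.
z(99.5%) = 2.576.
VaR = 2.576 × 4.416% = 11.376%; on $75,000,000 that is $8,532,000.

$8,530,000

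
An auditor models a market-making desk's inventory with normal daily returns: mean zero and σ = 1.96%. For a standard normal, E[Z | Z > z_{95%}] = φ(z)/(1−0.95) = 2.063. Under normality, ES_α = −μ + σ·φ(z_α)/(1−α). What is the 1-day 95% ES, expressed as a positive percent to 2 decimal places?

4.04%

ES = 1.96% × 2.063 = 4.043%.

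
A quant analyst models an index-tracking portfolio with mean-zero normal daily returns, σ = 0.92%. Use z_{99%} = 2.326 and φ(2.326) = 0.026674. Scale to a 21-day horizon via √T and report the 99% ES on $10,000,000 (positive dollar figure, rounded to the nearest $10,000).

$1,120,000

σ_{21d} = 0.92% × √21 = 4.216%.
ES multiplier = φ(z)/(1−α) = 0.026674/0.01 = 2.667.
ES = 4.216% × 2.667 = 11.244%; on $10,000,000: $1,124,400.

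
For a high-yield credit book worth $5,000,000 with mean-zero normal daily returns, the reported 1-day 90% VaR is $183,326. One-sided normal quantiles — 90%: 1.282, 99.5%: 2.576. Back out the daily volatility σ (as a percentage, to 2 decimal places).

VaR as a fraction: $183,326 / $5,000,000 = 3.667%.
σ = VaR / z = 3.667% / 1.282 = 2.860%.

2.86%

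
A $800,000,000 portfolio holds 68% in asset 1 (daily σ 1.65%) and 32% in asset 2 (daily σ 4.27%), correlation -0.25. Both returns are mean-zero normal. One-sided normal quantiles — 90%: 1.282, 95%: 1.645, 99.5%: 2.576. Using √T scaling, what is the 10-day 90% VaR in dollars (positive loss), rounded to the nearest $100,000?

σ_p = √(0.68²·1.65² + 0.32²·4.27² + 2·-0.25·0.68·0.32·1.65·4.27) = 1.536%.
σ_{10d} = 1.536% × √10 = 4.857%.
VaR = 1.282 × 4.857% = 6.227%; on $800,000,000 that is $49,816,000.

$49,800,000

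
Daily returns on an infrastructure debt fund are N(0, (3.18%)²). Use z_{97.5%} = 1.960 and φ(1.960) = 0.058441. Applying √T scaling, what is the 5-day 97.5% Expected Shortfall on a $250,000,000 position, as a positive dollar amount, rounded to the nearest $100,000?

σ_{5d} = 3.18% × √5 = 7.111%.
ES multiplier = φ(z)/(1−α) = 0.058441/0.025 = 2.338.
ES = 7.111% × 2.338 = 16.626%; on $250,000,000: $41,565,000.

$41,600,000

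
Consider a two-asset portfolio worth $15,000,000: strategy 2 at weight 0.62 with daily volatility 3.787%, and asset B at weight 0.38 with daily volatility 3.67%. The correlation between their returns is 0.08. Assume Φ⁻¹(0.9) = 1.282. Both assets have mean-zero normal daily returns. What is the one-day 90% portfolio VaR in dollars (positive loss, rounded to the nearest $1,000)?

σ_p² = 0.62²·3.787² + 0.38²·3.67² + 2·0.08·0.62·0.38·3.787·3.67 = 7.9816 (%²).
σ_p = √7.9816 = 2.825%.
VaR = 1.282 × 2.825% = 3.622%; on $15,000,000 that is $543,300.

$543,000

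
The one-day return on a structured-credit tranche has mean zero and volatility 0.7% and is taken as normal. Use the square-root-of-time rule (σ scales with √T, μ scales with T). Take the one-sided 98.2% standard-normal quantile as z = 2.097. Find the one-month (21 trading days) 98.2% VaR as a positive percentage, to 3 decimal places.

6.727%

σ_{21d} = 0.7% × √21 = 3.208%.
VaR = 2.097 × 3.208% = 6.727%.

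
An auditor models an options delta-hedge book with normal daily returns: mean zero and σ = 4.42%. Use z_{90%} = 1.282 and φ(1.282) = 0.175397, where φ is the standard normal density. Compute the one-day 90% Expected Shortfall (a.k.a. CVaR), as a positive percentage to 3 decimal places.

7.753%

Tail multiplier: φ(z)/(1−α) = 0.175397 / 0.1 = 1.754.
ES = 4.42% × 1.754 = 7.753%.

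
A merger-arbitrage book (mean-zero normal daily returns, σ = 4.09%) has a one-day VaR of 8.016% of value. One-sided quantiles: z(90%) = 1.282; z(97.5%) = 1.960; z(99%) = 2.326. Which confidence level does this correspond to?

97.5%

Implied z = VaR/σ = 8.016 / 4.09 = 1.960.
This matches z(97.5%) = 1.960.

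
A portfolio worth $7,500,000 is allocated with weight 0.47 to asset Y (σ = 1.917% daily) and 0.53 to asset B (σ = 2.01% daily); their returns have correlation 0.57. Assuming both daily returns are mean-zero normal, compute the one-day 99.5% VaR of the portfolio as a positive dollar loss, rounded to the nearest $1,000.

σ_p² = 0.47²·1.917² + 0.53²·2.01² + 2·0.57·0.47·0.53·1.917·2.01 = 3.0408 (%²).
σ_p = √3.0408 = 1.744%.
At 99.5%, z = 2.576.
VaR = 2.576 × 1.744% = 4.493%; on $7,500,000 that is $336,975.

$337,000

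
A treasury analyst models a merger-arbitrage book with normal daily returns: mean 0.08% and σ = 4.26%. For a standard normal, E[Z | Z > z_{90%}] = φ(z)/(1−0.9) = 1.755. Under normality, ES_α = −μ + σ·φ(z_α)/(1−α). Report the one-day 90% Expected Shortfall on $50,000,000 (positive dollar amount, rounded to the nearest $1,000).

$3,698,000

ES = −(0.08%) + 4.26% × 1.755 = 7.396%.
On $50,000,000: 0.07396 × $50,000,000 = $3,698,000.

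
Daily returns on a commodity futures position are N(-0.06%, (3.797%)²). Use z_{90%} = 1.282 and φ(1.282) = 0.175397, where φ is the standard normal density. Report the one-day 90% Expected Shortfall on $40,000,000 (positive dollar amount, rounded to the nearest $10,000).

$2,690,000

Tail multiplier: φ(z)/(1−α) = 0.175397 / 0.1 = 1.754.
ES = −(-0.06%) + 3.797% × 1.754 = 6.720%.
On $40,000,000: 0.06720 × $40,000,000 = $2,688,000.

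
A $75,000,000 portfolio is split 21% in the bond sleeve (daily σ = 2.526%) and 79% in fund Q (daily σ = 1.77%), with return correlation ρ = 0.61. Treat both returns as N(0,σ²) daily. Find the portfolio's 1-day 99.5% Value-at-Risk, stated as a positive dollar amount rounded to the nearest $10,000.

$3,420,000

σ_p² = 0.21²·2.526² + 0.79²·1.77² + 2·0.61·0.21·0.79·2.526·1.77 = 3.1416 (%²).
σ_p = √3.1416 = 1.772%.
At 99.5%, z = 2.576.
VaR = 2.576 × 1.772% = 4.565%; on $75,000,000 that is $3,423,750.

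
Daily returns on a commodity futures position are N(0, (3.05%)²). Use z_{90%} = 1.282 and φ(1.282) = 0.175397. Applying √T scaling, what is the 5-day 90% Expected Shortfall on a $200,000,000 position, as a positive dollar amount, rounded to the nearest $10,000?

$23,920,000

σ_{5d} = 3.05% × √5 = 6.820%.
ES multiplier = φ(z)/(1−α) = 0.175397/0.1 = 1.754.
ES = 6.820% × 1.754 = 11.962%; on $200,000,000: $23,924,000.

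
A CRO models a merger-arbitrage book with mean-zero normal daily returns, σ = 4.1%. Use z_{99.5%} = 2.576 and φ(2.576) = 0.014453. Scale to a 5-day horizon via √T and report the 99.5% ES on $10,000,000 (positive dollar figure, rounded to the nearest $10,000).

σ_{5d} = 4.1% × √5 = 9.168%.
ES multiplier = φ(z)/(1−α) = 0.014453/0.005 = 2.891.
ES = 9.168% × 2.891 = 26.505%; on $10,000,000: $2,650,500.

$2,650,000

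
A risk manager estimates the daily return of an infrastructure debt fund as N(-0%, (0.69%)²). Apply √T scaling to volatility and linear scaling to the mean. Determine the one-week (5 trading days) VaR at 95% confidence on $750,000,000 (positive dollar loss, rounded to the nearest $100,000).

$19,000,000

At 95%, z = 1.645.
σ_{5d} = 0.69% × √5 = 1.543%.
VaR = 1.645 × 1.543% = 2.538%.
On $750,000,000: 0.02538 × $750,000,000 = $19,035,000.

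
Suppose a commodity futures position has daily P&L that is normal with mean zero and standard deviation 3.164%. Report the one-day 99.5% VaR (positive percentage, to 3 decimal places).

At 99.5% one-sided, z = 2.576.
VaR = z·σ = 2.576 × 3.164% = 8.150%.

8.150%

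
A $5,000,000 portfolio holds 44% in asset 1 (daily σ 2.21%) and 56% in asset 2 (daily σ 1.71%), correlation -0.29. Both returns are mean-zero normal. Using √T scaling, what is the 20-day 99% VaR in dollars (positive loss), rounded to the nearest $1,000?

$598,000

σ_p = √(0.44²·2.21² + 0.56²·1.71² + 2·-0.29·0.44·0.56·2.21·1.71) = 1.150%.
σ_{20d} = 1.150% × √20 = 5.143%.
z(99%) = 2.326.
VaR = 2.326 × 5.143% = 11.963%; on $5,000,000 that is $598,150.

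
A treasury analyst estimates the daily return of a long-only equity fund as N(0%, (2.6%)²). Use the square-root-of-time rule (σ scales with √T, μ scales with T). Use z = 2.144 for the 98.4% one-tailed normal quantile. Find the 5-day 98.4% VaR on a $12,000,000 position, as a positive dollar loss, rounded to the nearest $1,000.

$1,496,000

σ_{5d} = 2.6% × √5 = 5.814%.
VaR = 2.144 × 5.814% = 12.465%.
On $12,000,000: 0.12465 × $12,000,000 = $1,495,800.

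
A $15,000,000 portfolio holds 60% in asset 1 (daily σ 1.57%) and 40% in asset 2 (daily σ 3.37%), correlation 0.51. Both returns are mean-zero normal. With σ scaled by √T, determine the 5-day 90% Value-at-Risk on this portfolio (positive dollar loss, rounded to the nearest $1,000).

$860,000

σ_p = √(0.6²·1.57² + 0.4²·3.37² + 2·0.51·0.6·0.4·1.57·3.37) = 2.000%.
σ_{5d} = 2.000% × √5 = 4.472%.
z(90%) = 1.282.
VaR = 1.282 × 4.472% = 5.733%; on $15,000,000 that is $859,950.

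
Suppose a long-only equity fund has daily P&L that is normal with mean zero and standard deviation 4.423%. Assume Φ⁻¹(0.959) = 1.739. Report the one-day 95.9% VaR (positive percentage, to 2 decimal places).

7.69%

VaR = z·σ = 1.739 × 4.423% = 7.692%.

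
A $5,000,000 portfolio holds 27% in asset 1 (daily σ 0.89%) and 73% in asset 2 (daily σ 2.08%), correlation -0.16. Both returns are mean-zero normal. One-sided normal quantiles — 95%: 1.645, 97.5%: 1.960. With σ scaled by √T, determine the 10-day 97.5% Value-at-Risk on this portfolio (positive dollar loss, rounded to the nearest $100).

σ_p = √(0.27²·0.89² + 0.73²·2.08² + 2·-0.16·0.27·0.73·0.89·2.08) = 1.499%.
σ_{10d} = 1.499% × √10 = 4.740%.
VaR = 1.960 × 4.740% = 9.290%; on $5,000,000 that is $464,500.

$464,500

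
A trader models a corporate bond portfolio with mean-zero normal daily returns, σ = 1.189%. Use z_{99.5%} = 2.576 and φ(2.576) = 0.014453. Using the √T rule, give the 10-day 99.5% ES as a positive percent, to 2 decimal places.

10.87%

σ_{10d} = 1.189% × √10 = 3.760%.
ES multiplier = φ(z)/(1−α) = 0.014453/0.005 = 2.891.
ES = 3.760% × 2.891 = 10.870%.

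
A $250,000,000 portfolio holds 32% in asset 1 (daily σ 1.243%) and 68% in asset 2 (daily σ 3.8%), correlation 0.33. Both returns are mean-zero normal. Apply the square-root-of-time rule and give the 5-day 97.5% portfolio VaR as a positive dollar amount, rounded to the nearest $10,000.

$30,030,000

σ_p = √(0.32²·1.243² + 0.68²·3.8² + 2·0.33·0.32·0.68·1.243·3.8) = 2.741%.
σ_{5d} = 2.741% × √5 = 6.129%.
z(97.5%) = 1.960.
VaR = 1.960 × 6.129% = 12.013%; on $250,000,000 that is $30,032,500.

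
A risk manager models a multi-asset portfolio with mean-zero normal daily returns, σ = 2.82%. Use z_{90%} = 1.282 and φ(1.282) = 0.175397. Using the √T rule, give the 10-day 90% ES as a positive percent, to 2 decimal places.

15.64%

σ_{10d} = 2.82% × √10 = 8.918%.
ES multiplier = φ(z)/(1−α) = 0.175397/0.1 = 1.754.
ES = 8.918% × 1.754 = 15.642%.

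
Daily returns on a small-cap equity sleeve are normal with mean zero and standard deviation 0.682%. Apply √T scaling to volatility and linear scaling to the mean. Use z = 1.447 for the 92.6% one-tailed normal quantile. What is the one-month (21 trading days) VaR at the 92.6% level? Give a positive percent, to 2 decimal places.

4.52%

σ_{21d} = 0.682% × √21 = 3.125%.
VaR = 1.447 × 3.125% = 4.522%.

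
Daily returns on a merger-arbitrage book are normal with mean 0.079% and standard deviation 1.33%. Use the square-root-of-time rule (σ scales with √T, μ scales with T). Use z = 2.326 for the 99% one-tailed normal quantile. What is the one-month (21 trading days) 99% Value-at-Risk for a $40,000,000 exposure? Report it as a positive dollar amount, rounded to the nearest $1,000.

σ_{21d} = 1.33% × √21 = 6.095%; μ_{21d} = 21 × 0.079% = 1.659%.
VaR = −(1.659%) + 2.326 × 6.095% = 12.518%.
On $40,000,000: 0.12518 × $40,000,000 = $5,007,200.

$5,007,000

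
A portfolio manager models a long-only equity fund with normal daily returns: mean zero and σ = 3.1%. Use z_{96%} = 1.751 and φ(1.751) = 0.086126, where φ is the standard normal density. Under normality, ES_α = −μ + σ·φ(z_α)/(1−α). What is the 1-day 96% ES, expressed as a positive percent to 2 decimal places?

Tail multiplier: φ(z)/(1−α) = 0.086126 / 0.04 = 2.153.
ES = 3.1% × 2.153 = 6.674%.

6.67%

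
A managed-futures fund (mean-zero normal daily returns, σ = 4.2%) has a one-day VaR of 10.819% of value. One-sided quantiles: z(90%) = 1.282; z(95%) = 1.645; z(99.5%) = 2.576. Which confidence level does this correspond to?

Implied z = VaR/σ = 10.819 / 4.2 = 2.576.
This matches z(99.5%) = 2.576.

99.5%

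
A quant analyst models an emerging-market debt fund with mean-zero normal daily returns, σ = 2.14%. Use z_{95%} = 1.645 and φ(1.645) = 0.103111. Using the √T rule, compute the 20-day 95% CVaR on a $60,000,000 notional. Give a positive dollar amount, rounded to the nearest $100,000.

$11,800,000

σ_{20d} = 2.14% × √20 = 9.570%.
ES multiplier = φ(z)/(1−α) = 0.103111/0.05 = 2.062.
ES = 9.570% × 2.062 = 19.733%; on $60,000,000: $11,839,800.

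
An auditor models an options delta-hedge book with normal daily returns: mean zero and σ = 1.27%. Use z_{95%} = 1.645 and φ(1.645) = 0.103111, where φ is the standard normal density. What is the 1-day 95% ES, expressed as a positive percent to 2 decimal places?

Tail multiplier: φ(z)/(1−α) = 0.103111 / 0.05 = 2.062.
ES = 1.27% × 2.062 = 2.619%.

2.62%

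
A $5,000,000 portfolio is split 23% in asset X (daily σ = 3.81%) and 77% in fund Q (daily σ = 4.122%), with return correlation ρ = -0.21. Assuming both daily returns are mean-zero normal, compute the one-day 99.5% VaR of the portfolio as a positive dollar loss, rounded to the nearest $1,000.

$401,000

σ_p² = 0.23²·3.81² + 0.77²·4.122² + 2·-0.21·0.23·0.77·3.81·4.122 = 9.6736 (%²).
σ_p = √9.6736 = 3.110%.
At 99.5%, z = 2.576.
VaR = 2.576 × 3.110% = 8.011%; on $5,000,000 that is $400,550.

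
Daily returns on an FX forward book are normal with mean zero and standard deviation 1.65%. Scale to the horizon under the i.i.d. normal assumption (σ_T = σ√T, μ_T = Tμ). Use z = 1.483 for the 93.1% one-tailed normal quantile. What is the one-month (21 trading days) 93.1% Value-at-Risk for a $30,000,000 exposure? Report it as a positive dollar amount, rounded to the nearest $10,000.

$3,360,000

σ_{21d} = 1.65% × √21 = 7.561%.
VaR = 1.483 × 7.561% = 11.213%.
On $30,000,000: 0.11213 × $30,000,000 = $3,363,900.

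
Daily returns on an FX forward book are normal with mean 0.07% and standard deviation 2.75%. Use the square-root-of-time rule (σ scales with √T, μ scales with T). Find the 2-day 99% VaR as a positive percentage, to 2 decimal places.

At 99%, z = 2.326.
σ_{2d} = 2.75% × √2 = 3.889%; μ_{2d} = 2 × 0.07% = 0.140%.
VaR = −(0.140%) + 2.326 × 3.889% = 8.906%.

8.91%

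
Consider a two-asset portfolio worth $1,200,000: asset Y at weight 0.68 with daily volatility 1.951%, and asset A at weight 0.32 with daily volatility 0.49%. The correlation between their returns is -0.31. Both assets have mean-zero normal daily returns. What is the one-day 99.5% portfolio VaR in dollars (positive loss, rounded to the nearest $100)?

$39,800

σ_p² = 0.68²·1.951² + 0.32²·0.49² + 2·-0.31·0.68·0.32·1.951·0.49 = 1.6557 (%²).
σ_p = √1.6557 = 1.287%.
At 99.5%, z = 2.576.
VaR = 2.576 × 1.287% = 3.315%; on $1,200,000 that is $39,780.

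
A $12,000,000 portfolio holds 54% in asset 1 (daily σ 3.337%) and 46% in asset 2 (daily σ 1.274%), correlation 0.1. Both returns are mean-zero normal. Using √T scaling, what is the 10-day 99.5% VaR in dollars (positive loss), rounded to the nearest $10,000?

$1,910,000

σ_p = √(0.54²·3.337² + 0.46²·1.274² + 2·0.1·0.54·0.46·3.337·1.274) = 1.950%.
σ_{10d} = 1.950% × √10 = 6.166%.
z(99.5%) = 2.576.
VaR = 2.576 × 6.166% = 15.884%; on $12,000,000 that is $1,906,080.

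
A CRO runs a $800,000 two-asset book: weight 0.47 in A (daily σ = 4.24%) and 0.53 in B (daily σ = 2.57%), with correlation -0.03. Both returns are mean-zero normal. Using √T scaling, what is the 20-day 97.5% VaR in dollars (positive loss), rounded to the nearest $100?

$166,900

σ_p = √(0.47²·4.24² + 0.53²·2.57² + 2·-0.03·0.47·0.53·4.24·2.57) = 2.380%.
σ_{20d} = 2.380% × √20 = 10.644%.
z(97.5%) = 1.960.
VaR = 1.960 × 10.644% = 20.862%; on $800,000 that is $166,896.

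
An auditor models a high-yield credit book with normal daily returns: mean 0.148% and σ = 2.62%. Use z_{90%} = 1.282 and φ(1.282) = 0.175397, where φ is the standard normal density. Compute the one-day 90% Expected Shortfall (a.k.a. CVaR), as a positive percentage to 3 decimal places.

Tail multiplier: φ(z)/(1−α) = 0.175397 / 0.1 = 1.754.
ES = −(0.148%) + 2.62% × 1.754 = 4.447%.

4.447%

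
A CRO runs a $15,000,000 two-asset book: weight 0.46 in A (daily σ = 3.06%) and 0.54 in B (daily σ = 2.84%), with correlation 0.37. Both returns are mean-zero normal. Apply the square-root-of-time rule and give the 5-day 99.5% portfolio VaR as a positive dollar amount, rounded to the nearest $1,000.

$2,104,000

σ_p = √(0.46²·3.06² + 0.54²·2.84² + 2·0.37·0.46·0.54·3.06·2.84) = 2.435%.
σ_{5d} = 2.435% × √5 = 5.445%.
z(99.5%) = 2.576.
VaR = 2.576 × 5.445% = 14.026%; on $15,000,000 that is $2,103,900.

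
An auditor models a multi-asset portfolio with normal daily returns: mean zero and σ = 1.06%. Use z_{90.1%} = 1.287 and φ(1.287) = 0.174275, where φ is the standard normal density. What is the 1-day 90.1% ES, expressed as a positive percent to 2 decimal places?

1.87%

Tail multiplier: φ(z)/(1−α) = 0.174275 / 0.099 = 1.760.
ES = 1.06% × 1.760 = 1.866%.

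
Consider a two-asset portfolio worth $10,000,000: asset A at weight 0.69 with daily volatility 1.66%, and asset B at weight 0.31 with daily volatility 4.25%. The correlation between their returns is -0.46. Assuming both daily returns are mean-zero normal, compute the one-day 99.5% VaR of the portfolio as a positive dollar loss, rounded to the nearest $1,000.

σ_p² = 0.69²·1.66² + 0.31²·4.25² + 2·-0.46·0.69·0.31·1.66·4.25 = 1.6594 (%²).
σ_p = √1.6594 = 1.288%.
At 99.5%, z = 2.576.
VaR = 2.576 × 1.288% = 3.318%; on $10,000,000 that is $331,800.

$332,000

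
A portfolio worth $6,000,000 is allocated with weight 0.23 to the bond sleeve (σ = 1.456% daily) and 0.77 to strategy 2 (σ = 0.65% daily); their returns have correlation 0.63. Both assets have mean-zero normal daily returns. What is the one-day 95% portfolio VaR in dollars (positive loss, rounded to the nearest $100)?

$74,800

σ_p² = 0.23²·1.456² + 0.77²·0.65² + 2·0.63·0.23·0.77·1.456·0.65 = 0.5738 (%²).
σ_p = √0.5738 = 0.758%.
At 95%, z = 1.645.
VaR = 1.645 × 0.758% = 1.247%; on $6,000,000 that is $74,820.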